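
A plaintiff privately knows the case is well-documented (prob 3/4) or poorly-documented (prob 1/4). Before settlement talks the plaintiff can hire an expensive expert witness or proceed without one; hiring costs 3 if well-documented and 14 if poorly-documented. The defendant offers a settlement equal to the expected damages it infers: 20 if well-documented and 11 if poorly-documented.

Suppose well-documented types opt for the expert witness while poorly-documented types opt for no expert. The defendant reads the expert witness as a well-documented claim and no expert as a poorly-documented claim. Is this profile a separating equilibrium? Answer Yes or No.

Under these beliefs, the expert witness earns settlement 20 and no expert earns settlement 11.
well-documented: the expert witness nets 20 − 3 = 17; no expert nets 11. well-documented prefers the expert witness.
poorly-documented: the expert witness nets 20 − 14 = 6; no expert nets 11. poorly-documented prefers no expert.
Neither type deviates, so the separating profile is an equilibrium.

Yes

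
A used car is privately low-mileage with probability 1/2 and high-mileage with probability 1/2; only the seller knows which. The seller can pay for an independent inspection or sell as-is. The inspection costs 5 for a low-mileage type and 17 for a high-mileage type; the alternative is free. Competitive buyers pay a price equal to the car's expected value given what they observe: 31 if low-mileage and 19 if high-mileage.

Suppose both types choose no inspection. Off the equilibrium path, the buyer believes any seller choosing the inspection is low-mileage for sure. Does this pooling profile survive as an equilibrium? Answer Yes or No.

No

On path, the buyer holds the prior and pays 1/2·31 + 1/2·19 = 25. Off path (the inspection), believing low-mileage, it pays 31.
low-mileage: no inspection nets 25; the inspection nets 31 − 5 = 26. low-mileage would deviate.
high-mileage: no inspection nets 25; the inspection nets 31 − 17 = 14. high-mileage stays.
A type deviates, so pooling fails.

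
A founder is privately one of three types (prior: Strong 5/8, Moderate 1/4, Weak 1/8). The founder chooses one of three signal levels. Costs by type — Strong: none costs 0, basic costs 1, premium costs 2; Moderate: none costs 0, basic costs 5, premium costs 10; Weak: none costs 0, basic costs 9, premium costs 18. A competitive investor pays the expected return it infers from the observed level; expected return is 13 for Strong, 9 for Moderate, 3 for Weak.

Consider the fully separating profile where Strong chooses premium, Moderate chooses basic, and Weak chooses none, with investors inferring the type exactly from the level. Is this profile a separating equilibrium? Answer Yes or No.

Separating valuations: premium → 13, basic → 9, none → 3.
Strong (assigned premium): none: 3 − 0 = 3; basic: 9 − 1 = 8; premium: 13 − 2 = 11. Strong stays.
Moderate (assigned basic): none: 3 − 0 = 3; basic: 9 − 5 = 4; premium: 13 − 10 = 3. Moderate stays.
Weak (assigned none): none: 3 − 0 = 3; basic: 9 − 9 = 0; premium: 13 − 18 = -5. Weak stays.
Every type prefers its assigned level; separation holds.

Yes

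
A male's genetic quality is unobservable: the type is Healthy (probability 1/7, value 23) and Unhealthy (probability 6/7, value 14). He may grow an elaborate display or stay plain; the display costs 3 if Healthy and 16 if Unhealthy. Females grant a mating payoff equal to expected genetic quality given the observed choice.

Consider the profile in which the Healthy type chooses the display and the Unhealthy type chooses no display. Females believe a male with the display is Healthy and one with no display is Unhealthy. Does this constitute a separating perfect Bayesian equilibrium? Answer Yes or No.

Yes

Under these beliefs, the display earns mating payoff 23 and no display earns mating payoff 14.
Healthy: the display nets 23 − 3 = 20; no display nets 14. Healthy prefers the display.
Unhealthy: the display nets 23 − 16 = 7; no display nets 14. Unhealthy prefers no display.
Neither type deviates, so the separating profile is an equilibrium.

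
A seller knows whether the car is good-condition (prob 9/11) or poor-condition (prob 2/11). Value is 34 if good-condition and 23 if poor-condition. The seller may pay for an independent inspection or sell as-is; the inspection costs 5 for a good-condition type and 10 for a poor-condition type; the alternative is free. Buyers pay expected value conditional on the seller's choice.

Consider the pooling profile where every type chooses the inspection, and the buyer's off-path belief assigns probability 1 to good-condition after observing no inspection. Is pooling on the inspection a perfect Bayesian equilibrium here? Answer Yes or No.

On path, the buyer holds the prior and pays 9/11·34 + 2/11·23 = 32. Off path (no inspection), believing good-condition, it pays 34.
good-condition: the inspection nets 32 − 5 = 27; no inspection nets 34. good-condition would deviate.
poor-condition: the inspection nets 32 − 10 = 22; no inspection nets 34. poor-condition would deviate.
A type deviates, so pooling fails.

No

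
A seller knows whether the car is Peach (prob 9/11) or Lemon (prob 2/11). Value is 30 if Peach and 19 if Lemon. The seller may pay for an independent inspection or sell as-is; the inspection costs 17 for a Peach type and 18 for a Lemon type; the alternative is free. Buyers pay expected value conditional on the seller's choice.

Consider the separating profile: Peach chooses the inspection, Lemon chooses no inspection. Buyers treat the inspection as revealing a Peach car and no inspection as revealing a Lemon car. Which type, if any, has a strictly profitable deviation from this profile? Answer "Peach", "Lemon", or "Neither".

The inspection pays 30; no inspection pays 19.
Peach: assigned the inspection, nets 30 − 17 = 13; deviating to no inspection nets 19.
Lemon: assigned no inspection, nets 19; deviating to the inspection nets 30 − 18 = 12.
The Peach type gains 6 by deviating.

Peach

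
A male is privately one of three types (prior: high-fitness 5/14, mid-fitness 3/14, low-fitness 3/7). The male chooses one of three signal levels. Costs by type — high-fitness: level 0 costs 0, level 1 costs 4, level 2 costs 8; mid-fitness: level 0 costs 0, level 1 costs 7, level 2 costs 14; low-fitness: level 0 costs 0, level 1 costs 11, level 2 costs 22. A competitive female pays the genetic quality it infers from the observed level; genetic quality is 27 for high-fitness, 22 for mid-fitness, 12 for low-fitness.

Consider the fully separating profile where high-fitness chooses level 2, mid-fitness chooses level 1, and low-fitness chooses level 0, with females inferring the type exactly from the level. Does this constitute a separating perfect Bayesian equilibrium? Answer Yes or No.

Separating mating payoffs: level 2 → 27, level 1 → 22, level 0 → 12.
high-fitness (assigned level 2): level 0: 12 − 0 = 12; level 1: 22 − 4 = 18; level 2: 27 − 8 = 19. high-fitness stays.
mid-fitness (assigned level 1): level 0: 12 − 0 = 12; level 1: 22 − 7 = 15; level 2: 27 − 14 = 13. mid-fitness stays.
low-fitness (assigned level 0): level 0: 12 − 0 = 12; level 1: 22 − 11 = 11; level 2: 27 − 22 = 5. low-fitness stays.
Every type prefers its assigned level; separation holds.

Yes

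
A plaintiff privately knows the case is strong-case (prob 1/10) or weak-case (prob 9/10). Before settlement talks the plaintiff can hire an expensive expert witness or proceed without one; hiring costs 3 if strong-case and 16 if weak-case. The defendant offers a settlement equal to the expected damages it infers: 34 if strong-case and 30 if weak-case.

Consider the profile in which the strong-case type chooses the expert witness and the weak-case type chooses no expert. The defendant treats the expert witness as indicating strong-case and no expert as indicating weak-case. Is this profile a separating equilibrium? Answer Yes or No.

Yes

Under these beliefs, the expert witness earns settlement 34 and no expert earns settlement 30.
strong-case: the expert witness nets 34 − 3 = 31; no expert nets 30. strong-case prefers the expert witness.
weak-case: the expert witness nets 34 − 16 = 18; no expert nets 30. weak-case prefers no expert.
Neither type deviates, so the separating profile is an equilibrium.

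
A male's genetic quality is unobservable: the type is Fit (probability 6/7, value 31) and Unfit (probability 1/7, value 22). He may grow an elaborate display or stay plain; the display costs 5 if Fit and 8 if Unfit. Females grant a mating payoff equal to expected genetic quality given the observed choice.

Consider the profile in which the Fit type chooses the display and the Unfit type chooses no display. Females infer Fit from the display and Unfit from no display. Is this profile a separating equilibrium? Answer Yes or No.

Under these beliefs, the display earns mating payoff 31 and no display earns mating payoff 22.
Fit: the display nets 31 − 5 = 26; no display nets 22. Fit prefers the display.
Unfit: the display nets 31 − 8 = 23; no display nets 22. Unfit would deviate to the display.
Unfit has a profitable deviation, so the profile is not an equilibrium.

No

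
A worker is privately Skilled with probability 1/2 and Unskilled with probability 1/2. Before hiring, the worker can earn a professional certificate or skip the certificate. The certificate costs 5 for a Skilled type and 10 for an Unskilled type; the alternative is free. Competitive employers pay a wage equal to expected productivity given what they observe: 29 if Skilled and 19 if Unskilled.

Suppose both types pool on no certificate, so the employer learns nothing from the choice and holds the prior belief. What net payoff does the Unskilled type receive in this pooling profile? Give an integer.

24

Pooled wage = 1/2·29 + 1/2·19 = 24.
Unskilled pays no cost for no certificate, so net payoff = 24.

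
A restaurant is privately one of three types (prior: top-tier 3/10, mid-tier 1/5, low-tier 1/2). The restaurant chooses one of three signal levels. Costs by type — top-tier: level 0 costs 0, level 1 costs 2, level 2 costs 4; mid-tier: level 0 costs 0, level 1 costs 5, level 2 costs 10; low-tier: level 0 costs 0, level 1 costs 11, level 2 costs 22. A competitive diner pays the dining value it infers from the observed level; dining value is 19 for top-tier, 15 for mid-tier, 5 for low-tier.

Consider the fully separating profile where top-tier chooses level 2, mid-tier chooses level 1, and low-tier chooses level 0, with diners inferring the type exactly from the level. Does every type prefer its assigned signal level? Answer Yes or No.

Yes

Separating price premiums: level 2 → 19, level 1 → 15, level 0 → 5.
top-tier (assigned level 2): level 0: 5 − 0 = 5; level 1: 15 − 2 = 13; level 2: 19 − 4 = 15. top-tier stays.
mid-tier (assigned level 1): level 0: 5 − 0 = 5; level 1: 15 − 5 = 10; level 2: 19 − 10 = 9. mid-tier stays.
low-tier (assigned level 0): level 0: 5 − 0 = 5; level 1: 15 − 11 = 4; level 2: 19 − 22 = -3. low-tier stays.
Every type prefers its assigned level; separation holds.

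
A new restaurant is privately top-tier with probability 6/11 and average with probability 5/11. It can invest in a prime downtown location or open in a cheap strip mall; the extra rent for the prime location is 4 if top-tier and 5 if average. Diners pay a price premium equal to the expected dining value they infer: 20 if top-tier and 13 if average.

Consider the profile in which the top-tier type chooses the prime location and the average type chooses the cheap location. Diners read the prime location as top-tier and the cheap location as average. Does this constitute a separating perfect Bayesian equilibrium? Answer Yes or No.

Under these beliefs, the prime location earns price premium 20 and the cheap location earns price premium 13.
top-tier: the prime location nets 20 − 4 = 16; the cheap location nets 13. top-tier prefers the prime location.
average: the prime location nets 20 − 5 = 15; the cheap location nets 13. average would deviate to the prime location.
average has a profitable deviation, so the profile is not an equilibrium.

No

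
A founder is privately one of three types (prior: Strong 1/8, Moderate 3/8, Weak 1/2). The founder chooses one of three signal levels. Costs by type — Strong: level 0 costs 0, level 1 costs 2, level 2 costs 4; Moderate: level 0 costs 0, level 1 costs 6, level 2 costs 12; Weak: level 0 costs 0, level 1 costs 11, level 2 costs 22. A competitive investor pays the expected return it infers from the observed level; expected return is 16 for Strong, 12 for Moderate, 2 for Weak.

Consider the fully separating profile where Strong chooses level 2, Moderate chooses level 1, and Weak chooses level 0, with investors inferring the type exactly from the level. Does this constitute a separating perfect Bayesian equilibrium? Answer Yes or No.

Yes

Separating valuations: level 2 → 16, level 1 → 12, level 0 → 2.
Strong (assigned level 2): level 0: 2 − 0 = 2; level 1: 12 − 2 = 10; level 2: 16 − 4 = 12. Strong stays.
Moderate (assigned level 1): level 0: 2 − 0 = 2; level 1: 12 − 6 = 6; level 2: 16 − 12 = 4. Moderate stays.
Weak (assigned level 0): level 0: 2 − 0 = 2; level 1: 12 − 11 = 1; level 2: 16 − 22 = -6. Weak stays.
Every type prefers its assigned level; separation holds.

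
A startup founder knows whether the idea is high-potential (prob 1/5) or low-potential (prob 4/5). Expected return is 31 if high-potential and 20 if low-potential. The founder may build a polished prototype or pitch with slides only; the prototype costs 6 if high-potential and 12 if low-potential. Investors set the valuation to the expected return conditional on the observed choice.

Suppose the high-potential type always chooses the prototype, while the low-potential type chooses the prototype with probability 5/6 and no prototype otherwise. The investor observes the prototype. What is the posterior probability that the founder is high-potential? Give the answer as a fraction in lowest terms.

3/13

P(the prototype) = (1/5)·1 + (4/5)·(5/6) = 13/15.
By Bayes' rule, P(high-potential | the prototype) = (1/5) / (13/15) = 3/13.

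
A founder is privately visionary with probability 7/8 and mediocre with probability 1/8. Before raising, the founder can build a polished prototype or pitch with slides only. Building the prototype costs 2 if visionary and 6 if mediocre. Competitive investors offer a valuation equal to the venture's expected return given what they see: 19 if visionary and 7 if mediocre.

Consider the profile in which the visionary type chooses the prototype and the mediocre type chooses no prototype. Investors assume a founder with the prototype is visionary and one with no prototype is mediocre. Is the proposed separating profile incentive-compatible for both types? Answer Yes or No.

Under these beliefs, the prototype earns valuation 19 and no prototype earns valuation 7.
visionary: the prototype nets 19 − 2 = 17; no prototype nets 7. visionary prefers the prototype.
mediocre: the prototype nets 19 − 6 = 13; no prototype nets 7. mediocre would deviate to the prototype.
mediocre has a profitable deviation, so the profile is not an equilibrium.

No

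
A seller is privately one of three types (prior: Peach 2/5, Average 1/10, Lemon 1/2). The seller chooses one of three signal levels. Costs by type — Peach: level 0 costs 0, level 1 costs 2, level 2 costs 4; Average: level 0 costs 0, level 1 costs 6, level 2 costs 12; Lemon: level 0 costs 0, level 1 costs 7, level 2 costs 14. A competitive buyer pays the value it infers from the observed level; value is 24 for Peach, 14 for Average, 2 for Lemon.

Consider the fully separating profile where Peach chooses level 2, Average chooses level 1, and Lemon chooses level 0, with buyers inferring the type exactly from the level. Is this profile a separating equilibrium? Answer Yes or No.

Separating prices: level 2 → 24, level 1 → 14, level 0 → 2.
Peach (assigned level 2): level 0: 2 − 0 = 2; level 1: 14 − 2 = 12; level 2: 24 − 4 = 20. Peach stays.
Average (assigned level 1): level 0: 2 − 0 = 2; level 1: 14 − 6 = 8; level 2: 24 − 12 = 12. Average prefers level 2.
Lemon (assigned level 0): level 0: 2 − 0 = 2; level 1: 14 − 7 = 7; level 2: 24 − 14 = 10. Lemon prefers level 2.
At least one type deviates; the separating profile fails.

No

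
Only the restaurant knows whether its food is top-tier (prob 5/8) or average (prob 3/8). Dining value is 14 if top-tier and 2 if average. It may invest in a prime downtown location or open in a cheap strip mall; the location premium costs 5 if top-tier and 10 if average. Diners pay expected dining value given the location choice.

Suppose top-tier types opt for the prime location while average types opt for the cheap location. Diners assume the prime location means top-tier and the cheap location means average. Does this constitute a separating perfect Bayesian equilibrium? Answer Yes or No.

Under these beliefs, the prime location earns price premium 14 and the cheap location earns price premium 2.
top-tier: the prime location nets 14 − 5 = 9; the cheap location nets 2. top-tier prefers the prime location.
average: the prime location nets 14 − 10 = 4; the cheap location nets 2. average would deviate to the prime location.
average has a profitable deviation, so the profile is not an equilibrium.

No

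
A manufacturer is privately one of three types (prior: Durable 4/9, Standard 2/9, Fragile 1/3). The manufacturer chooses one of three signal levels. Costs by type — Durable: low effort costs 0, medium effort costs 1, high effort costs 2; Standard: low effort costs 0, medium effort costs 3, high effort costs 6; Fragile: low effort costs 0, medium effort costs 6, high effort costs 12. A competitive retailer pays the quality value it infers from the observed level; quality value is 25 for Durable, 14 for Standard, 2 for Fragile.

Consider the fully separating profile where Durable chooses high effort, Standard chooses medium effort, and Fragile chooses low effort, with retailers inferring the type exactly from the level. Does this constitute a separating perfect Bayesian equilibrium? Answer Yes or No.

No

Separating prices: high effort → 25, medium effort → 14, low effort → 2.
Durable (assigned high effort): low effort: 2 − 0 = 2; medium effort: 14 − 1 = 13; high effort: 25 − 2 = 23. Durable stays.
Standard (assigned medium effort): low effort: 2 − 0 = 2; medium effort: 14 − 3 = 11; high effort: 25 − 6 = 19. Standard prefers high effort.
Fragile (assigned low effort): low effort: 2 − 0 = 2; medium effort: 14 − 6 = 8; high effort: 25 − 12 = 13. Fragile prefers high effort.
At least one type deviates; the separating profile fails.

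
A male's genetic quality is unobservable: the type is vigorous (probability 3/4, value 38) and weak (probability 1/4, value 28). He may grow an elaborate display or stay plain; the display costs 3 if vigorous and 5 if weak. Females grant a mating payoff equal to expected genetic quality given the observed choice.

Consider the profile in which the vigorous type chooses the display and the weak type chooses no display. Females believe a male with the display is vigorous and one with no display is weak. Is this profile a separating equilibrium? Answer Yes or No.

No

Under these beliefs, the display earns mating payoff 38 and no display earns mating payoff 28.
vigorous: the display nets 38 − 3 = 35; no display nets 28. vigorous prefers the display.
weak: the display nets 38 − 5 = 33; no display nets 28. weak would deviate to the display.
weak has a profitable deviation, so the profile is not an equilibrium.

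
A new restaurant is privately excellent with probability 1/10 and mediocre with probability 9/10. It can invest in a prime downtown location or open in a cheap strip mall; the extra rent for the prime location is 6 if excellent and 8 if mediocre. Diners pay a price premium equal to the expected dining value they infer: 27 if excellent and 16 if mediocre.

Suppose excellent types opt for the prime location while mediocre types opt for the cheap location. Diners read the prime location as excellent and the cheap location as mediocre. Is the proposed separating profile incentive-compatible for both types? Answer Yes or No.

Under these beliefs, the prime location earns price premium 27 and the cheap location earns price premium 16.
excellent: the prime location nets 27 − 6 = 21; the cheap location nets 16. excellent prefers the prime location.
mediocre: the prime location nets 27 − 8 = 19; the cheap location nets 16. mediocre would deviate to the prime location.
mediocre has a profitable deviation, so the profile is not an equilibrium.

No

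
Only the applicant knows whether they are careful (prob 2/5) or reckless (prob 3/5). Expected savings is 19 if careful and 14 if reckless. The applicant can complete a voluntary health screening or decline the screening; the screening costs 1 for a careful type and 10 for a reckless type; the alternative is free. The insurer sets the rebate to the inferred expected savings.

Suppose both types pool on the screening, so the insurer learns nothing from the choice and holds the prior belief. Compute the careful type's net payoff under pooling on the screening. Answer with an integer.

15

Pooled rebate = 2/5·19 + 3/5·14 = 16.
careful pays cost 1 for the screening, so net payoff = 16 − 1 = 15.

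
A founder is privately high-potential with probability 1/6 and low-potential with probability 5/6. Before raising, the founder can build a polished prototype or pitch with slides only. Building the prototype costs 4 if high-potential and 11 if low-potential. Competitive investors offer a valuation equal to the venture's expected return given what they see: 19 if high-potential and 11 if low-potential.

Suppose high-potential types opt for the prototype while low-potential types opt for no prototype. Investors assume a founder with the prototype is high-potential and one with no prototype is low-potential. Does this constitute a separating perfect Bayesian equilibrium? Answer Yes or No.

Yes

Under these beliefs, the prototype earns valuation 19 and no prototype earns valuation 11.
high-potential: the prototype nets 19 − 4 = 15; no prototype nets 11. high-potential prefers the prototype.
low-potential: the prototype nets 19 − 11 = 8; no prototype nets 11. low-potential prefers no prototype.
Neither type deviates, so the separating profile is an equilibrium.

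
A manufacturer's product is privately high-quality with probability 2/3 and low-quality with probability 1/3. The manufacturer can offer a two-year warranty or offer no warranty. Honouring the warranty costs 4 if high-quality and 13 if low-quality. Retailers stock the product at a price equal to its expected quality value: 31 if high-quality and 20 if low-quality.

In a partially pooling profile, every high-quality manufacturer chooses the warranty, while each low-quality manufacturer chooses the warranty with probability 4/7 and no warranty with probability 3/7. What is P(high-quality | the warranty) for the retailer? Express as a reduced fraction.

P(the warranty) = (2/3)·1 + (1/3)·(4/7) = 6/7.
By Bayes' rule, P(high-quality | the warranty) = (2/3) / (6/7) = 7/9.

7/9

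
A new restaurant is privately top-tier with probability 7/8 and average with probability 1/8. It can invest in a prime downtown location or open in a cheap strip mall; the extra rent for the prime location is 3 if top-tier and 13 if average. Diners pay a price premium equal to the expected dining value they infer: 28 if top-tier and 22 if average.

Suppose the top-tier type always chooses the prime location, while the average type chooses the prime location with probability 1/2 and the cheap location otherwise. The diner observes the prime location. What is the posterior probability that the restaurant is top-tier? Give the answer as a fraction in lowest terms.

14/15

P(the prime location) = (7/8)·1 + (1/8)·(1/2) = 15/16.
By Bayes' rule, P(top-tier | the prime location) = (7/8) / (15/16) = 14/15.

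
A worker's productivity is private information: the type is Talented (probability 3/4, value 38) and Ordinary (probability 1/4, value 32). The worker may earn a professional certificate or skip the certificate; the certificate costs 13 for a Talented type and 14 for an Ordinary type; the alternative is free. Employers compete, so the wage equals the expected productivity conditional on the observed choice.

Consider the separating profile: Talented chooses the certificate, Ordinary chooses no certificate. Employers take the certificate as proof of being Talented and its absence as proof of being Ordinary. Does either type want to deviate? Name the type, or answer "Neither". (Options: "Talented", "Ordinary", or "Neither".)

The certificate pays 38; no certificate pays 32.
Talented: assigned the certificate, nets 38 − 13 = 25; deviating to no certificate nets 32.
Ordinary: assigned no certificate, nets 32; deviating to the certificate nets 38 − 14 = 24.
The Talented type gains 7 by deviating.

Talented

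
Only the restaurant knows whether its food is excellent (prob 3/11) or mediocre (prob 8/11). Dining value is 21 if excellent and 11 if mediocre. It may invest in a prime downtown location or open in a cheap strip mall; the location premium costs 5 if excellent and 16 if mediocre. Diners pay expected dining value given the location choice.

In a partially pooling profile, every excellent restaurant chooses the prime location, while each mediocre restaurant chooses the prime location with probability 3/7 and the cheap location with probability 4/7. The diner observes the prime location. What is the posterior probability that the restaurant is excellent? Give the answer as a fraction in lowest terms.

P(the prime location) = (3/11)·1 + (8/11)·(3/7) = 45/77.
By Bayes' rule, P(excellent | the prime location) = (3/11) / (45/77) = 7/15.

7/15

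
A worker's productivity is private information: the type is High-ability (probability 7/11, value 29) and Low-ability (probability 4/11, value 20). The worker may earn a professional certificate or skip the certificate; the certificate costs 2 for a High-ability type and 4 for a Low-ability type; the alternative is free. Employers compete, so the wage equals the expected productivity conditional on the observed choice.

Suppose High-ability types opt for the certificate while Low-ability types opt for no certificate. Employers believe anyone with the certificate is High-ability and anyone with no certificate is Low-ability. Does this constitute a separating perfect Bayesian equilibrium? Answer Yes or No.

Under these beliefs, the certificate earns wage 29 and no certificate earns wage 20.
High-ability: the certificate nets 29 − 2 = 27; no certificate nets 20. High-ability prefers the certificate.
Low-ability: the certificate nets 29 − 4 = 25; no certificate nets 20. Low-ability would deviate to the certificate.
Low-ability has a profitable deviation, so the profile is not an equilibrium.

No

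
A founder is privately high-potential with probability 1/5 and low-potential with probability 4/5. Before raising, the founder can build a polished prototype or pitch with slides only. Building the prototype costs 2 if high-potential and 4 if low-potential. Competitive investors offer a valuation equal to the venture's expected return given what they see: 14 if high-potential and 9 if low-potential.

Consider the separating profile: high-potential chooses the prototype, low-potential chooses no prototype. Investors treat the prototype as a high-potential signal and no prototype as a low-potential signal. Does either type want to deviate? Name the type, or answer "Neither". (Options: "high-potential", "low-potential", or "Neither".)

The prototype pays 14; no prototype pays 9.
high-potential: assigned the prototype, nets 14 − 2 = 12; deviating to no prototype nets 9.
low-potential: assigned no prototype, nets 9; deviating to the prototype nets 14 − 4 = 10.
The low-potential type gains 1 by deviating.

low-potential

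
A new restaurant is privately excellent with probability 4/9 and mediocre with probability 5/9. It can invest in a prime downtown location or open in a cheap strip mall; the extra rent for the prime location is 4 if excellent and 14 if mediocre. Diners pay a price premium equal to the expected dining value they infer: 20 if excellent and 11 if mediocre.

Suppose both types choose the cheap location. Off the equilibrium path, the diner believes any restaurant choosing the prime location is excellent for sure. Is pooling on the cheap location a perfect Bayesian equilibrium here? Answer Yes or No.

No

On path, the diner holds the prior and pays 4/9·20 + 5/9·11 = 15. Off path (the prime location), believing excellent, it pays 20.
excellent: the cheap location nets 15; the prime location nets 20 − 4 = 16. excellent would deviate.
mediocre: the cheap location nets 15; the prime location nets 20 − 14 = 6. mediocre stays.
A type deviates, so pooling fails.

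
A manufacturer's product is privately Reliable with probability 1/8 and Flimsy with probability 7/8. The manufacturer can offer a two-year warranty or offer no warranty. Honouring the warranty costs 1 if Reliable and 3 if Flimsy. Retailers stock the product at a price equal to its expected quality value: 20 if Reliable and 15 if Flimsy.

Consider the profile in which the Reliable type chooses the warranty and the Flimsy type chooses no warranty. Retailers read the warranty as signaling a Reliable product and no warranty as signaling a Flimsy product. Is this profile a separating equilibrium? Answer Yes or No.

No

Under these beliefs, the warranty earns price 20 and no warranty earns price 15.
Reliable: the warranty nets 20 − 1 = 19; no warranty nets 15. Reliable prefers the warranty.
Flimsy: the warranty nets 20 − 3 = 17; no warranty nets 15. Flimsy would deviate to the warranty.
Flimsy has a profitable deviation, so the profile is not an equilibrium.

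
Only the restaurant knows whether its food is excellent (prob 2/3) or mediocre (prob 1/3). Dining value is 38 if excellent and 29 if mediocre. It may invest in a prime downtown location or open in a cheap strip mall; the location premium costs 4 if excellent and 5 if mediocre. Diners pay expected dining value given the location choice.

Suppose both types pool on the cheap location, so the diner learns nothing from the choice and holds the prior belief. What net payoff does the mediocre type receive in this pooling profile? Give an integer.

35

Pooled price premium = 2/3·38 + 1/3·29 = 35.
mediocre pays no cost for the cheap location, so net payoff = 35.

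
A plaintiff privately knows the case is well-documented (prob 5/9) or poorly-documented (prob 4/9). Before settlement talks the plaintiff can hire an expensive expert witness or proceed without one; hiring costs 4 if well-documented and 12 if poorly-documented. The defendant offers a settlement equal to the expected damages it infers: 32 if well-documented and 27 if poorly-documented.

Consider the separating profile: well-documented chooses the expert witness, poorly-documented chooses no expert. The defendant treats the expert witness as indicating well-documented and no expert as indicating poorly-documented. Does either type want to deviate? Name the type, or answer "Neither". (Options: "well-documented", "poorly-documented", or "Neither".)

Neither

The expert witness pays 32; no expert pays 27.
well-documented: assigned the expert witness, nets 32 − 4 = 28; deviating to no expert nets 27.
poorly-documented: assigned no expert, nets 27; deviating to the expert witness nets 32 − 12 = 20.
Both types strictly prefer their assigned action; no profitable deviation.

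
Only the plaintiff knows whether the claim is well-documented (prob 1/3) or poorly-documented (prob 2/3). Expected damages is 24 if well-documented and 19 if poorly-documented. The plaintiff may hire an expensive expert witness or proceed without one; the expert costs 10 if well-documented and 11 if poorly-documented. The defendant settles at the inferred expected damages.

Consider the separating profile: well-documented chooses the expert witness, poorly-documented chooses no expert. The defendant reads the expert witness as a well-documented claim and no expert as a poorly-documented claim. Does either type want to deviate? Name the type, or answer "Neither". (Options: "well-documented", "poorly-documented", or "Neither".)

well-documented

The expert witness pays 24; no expert pays 19.
well-documented: assigned the expert witness, nets 24 − 10 = 14; deviating to no expert nets 19.
poorly-documented: assigned no expert, nets 19; deviating to the expert witness nets 24 − 11 = 13.
The well-documented type gains 5 by deviating.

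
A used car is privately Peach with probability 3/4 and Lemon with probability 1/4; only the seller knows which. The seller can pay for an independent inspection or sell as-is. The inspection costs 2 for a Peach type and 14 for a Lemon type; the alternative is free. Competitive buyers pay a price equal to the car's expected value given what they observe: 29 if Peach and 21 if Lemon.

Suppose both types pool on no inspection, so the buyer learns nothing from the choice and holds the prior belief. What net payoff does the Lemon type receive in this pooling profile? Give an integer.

Pooled price = 3/4·29 + 1/4·21 = 27.
Lemon pays no cost for no inspection, so net payoff = 27.

27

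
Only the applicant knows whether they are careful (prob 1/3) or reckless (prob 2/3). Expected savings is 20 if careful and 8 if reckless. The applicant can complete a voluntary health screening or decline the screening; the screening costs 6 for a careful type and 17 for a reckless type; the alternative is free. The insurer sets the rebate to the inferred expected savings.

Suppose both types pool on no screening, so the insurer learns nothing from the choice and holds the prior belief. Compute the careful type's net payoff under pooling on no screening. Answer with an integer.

12

Pooled rebate = 1/3·20 + 2/3·8 = 12.
careful pays no cost for no screening, so net payoff = 12.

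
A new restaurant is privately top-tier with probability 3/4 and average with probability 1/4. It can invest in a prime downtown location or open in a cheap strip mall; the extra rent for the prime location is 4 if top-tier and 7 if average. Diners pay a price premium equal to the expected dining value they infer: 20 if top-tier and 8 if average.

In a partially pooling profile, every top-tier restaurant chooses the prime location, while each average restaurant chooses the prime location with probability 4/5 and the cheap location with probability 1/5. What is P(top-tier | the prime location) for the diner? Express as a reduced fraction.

15/19

P(the prime location) = (3/4)·1 + (1/4)·(4/5) = 19/20.
By Bayes' rule, P(top-tier | the prime location) = (3/4) / (19/20) = 15/19.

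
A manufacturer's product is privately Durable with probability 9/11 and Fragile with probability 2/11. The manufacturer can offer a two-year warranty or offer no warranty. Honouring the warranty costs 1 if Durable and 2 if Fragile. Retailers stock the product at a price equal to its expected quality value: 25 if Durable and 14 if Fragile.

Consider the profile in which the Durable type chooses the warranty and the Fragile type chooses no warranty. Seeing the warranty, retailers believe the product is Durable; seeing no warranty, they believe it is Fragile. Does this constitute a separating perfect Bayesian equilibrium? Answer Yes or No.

Under these beliefs, the warranty earns price 25 and no warranty earns price 14.
Durable: the warranty nets 25 − 1 = 24; no warranty nets 14. Durable prefers the warranty.
Fragile: the warranty nets 25 − 2 = 23; no warranty nets 14. Fragile would deviate to the warranty.
Fragile has a profitable deviation, so the profile is not an equilibrium.

No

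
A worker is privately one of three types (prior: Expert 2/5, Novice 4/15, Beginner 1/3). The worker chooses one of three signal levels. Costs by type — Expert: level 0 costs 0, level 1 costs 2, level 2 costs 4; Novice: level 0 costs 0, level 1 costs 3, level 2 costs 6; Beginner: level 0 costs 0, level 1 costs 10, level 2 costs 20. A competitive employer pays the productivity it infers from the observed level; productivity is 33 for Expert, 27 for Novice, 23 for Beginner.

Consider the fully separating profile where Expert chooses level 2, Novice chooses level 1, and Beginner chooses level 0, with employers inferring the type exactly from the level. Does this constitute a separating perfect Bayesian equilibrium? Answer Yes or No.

Separating wages: level 2 → 33, level 1 → 27, level 0 → 23.
Expert (assigned level 2): level 0: 23 − 0 = 23; level 1: 27 − 2 = 25; level 2: 33 − 4 = 29. Expert stays.
Novice (assigned level 1): level 0: 23 − 0 = 23; level 1: 27 − 3 = 24; level 2: 33 − 6 = 27. Novice prefers level 2.
Beginner (assigned level 0): level 0: 23 − 0 = 23; level 1: 27 − 10 = 17; level 2: 33 − 20 = 13. Beginner stays.
At least one type deviates; the separating profile fails.

No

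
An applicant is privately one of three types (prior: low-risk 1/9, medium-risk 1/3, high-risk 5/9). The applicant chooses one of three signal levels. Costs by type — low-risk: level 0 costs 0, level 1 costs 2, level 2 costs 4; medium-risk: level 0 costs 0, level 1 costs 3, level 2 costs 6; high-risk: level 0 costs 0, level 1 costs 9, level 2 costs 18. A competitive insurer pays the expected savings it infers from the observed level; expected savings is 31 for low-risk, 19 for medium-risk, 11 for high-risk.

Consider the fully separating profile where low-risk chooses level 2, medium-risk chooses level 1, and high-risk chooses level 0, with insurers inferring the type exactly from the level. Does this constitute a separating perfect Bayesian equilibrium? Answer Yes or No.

Separating rebates: level 2 → 31, level 1 → 19, level 0 → 11.
low-risk (assigned level 2): level 0: 11 − 0 = 11; level 1: 19 − 2 = 17; level 2: 31 − 4 = 27. low-risk stays.
medium-risk (assigned level 1): level 0: 11 − 0 = 11; level 1: 19 − 3 = 16; level 2: 31 − 6 = 25. medium-risk prefers level 2.
high-risk (assigned level 0): level 0: 11 − 0 = 11; level 1: 19 − 9 = 10; level 2: 31 − 18 = 13. high-risk prefers level 2.
At least one type deviates; the separating profile fails.

No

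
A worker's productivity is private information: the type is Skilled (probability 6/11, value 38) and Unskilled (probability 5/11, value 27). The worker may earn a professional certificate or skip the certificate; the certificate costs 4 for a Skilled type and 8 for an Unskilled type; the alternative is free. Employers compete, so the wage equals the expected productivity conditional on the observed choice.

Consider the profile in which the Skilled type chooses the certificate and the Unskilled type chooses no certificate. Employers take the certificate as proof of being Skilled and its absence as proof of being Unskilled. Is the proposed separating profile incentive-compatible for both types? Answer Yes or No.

No

Under these beliefs, the certificate earns wage 38 and no certificate earns wage 27.
Skilled: the certificate nets 38 − 4 = 34; no certificate nets 27. Skilled prefers the certificate.
Unskilled: the certificate nets 38 − 8 = 30; no certificate nets 27. Unskilled would deviate to the certificate.
Unskilled has a profitable deviation, so the profile is not an equilibrium.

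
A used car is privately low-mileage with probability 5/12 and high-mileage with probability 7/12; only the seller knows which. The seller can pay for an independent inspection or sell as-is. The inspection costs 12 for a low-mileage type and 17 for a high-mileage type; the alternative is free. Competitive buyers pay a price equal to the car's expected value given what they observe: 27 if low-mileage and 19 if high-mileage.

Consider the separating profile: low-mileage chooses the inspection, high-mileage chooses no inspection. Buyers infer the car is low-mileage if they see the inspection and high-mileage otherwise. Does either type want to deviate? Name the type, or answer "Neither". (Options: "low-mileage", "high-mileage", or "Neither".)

The inspection pays 27; no inspection pays 19.
low-mileage: assigned the inspection, nets 27 − 12 = 15; deviating to no inspection nets 19.
high-mileage: assigned no inspection, nets 19; deviating to the inspection nets 27 − 17 = 10.
The low-mileage type gains 4 by deviating.

low-mileage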